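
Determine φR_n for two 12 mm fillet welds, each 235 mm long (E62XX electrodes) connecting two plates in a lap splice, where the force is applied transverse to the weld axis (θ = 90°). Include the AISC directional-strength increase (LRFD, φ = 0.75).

E62XX → F_EXX = 620 MPa.
t_e = 0.707 × 12 = 8.484 mm; A_we = 8.484 × 470 = 3987 mm².
Directional factor: 1.0 + 0.5 sin^1.5(90°) = 1.5.
F_nw = 0.6 × 620 × 1.5 = 558 MPa.
φR_n = 0.75 × 558 × 3987 × 10⁻³ = 1669 kN.

φR_n ≈ 1670 kN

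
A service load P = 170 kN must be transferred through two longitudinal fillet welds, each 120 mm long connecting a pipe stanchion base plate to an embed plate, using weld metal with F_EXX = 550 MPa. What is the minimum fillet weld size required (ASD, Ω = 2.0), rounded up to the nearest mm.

Total weld length L = 240 mm.
Required throat t_e = P × Ω / (0.6 F_EXX × L) = 170 × 2.0 / (0.6 × 550 × 240 × 10⁻³) = 4.293 mm.
Required leg w = t_e / 0.707 = 6.072 mm → use 7 mm.

w = 7 mm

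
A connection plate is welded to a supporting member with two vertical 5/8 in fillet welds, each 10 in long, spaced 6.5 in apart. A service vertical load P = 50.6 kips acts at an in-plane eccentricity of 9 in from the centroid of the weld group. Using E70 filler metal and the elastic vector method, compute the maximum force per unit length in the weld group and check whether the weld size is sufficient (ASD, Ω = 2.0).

E70XX → F_EXX = 70 ksi.
Total weld length L_w = 20 in. Treat welds as unit-width lines.
Polar moment about centroid: J = 2[d³/12 + d(b/2)²] = 2[10³/12 + 10×3.25²] = 377.9 in³.
Direct shear f_v = P/L_w = 50.6 / 20 = 2.53 kip/in (vertical).
Torsion M = P·e = 50.6 × 9 = 455.4 kip·in.
Critical point at (x, y) = (3.25, 5) from centroid. f_tx = M·y/J = 6.025 kip/in; f_ty = M·x/J = 3.916 kip/in.
Resultant f_max = √[f_tx² + (f_v + f_ty)²] = √[6.025² + (2.53 + 3.916)²] = 8.824 kip/in.
Capacity per unit length: r_n/Ω = (1/2.0) × 0.6 × 70 × (0.707 × 0.625) = 9.279 kip/in.
8.824 ≤ 9.279 → adequate.

f_max ≈ 8.82 kip/in; adequate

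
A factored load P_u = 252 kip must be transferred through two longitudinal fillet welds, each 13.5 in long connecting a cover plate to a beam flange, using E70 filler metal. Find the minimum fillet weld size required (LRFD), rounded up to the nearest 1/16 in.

E70XX → F_EXX = 70 ksi.
Total weld length L = 27 in.
Required throat t_e = P_u / (φ × 0.6 F_EXX × L) = 252 / (0.75 × 0.6 × 70 × 27) = 0.2963 in.
Required leg w = t_e / 0.707 = 0.4191 in → use 7/16 in.

w = 7/16 in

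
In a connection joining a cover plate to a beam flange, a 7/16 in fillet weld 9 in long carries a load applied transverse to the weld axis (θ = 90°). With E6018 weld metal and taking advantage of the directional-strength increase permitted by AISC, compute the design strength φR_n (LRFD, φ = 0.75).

φR_n ≈ 113 kips

E60XX → F_EXX = 60 ksi.
t_e = 0.707 × 0.4375 = 0.3093 in; A_we = 0.3093 × 9 = 2.784 in².
Directional factor: 1.0 + 0.5 sin^1.5(90°) = 1.5.
F_nw = 0.6 × 60 × 1.5 = 54 ksi.
φR_n = 0.75 × 54 × 2.784 = 112.7 kips.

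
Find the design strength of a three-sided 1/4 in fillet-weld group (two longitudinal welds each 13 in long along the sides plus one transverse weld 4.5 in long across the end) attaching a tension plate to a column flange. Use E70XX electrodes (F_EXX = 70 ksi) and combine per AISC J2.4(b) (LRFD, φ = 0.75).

φR_n ≈ 170 kip

t_e = 0.707 × 0.25 = 0.1767 in.
R_nwl = 0.6 × 70 × 0.1767 × 26 = 193 kip (longitudinal, 2 welds).
R_nwt = 0.6 × 70 × 0.1767 × 4.5 = 33.41 kip (transverse, base value).
(i) R_nwl + R_nwt = 226.4 kip; (ii) 0.85 R_nwl + 1.5 R_nwt = 214.2 kip.
R_n = max = 226.4 kip [governs: (i)]; φR_n = 169.8 kip.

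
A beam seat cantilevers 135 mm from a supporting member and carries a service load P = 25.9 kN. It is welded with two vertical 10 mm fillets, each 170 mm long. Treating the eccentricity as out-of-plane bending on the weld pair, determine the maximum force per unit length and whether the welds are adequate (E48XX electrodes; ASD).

E48XX → F_EXX = 480 MPa.
L_w = 2 × 170 = 340 mm; section modulus (unit throat) S = 2 × L²/6 = 9633 mm².
Direct shear f_v = P/L_w = 25.9×10³/340 = 76.18 N/mm.
Moment M = P × e = 25.9×10³ × 135 = 3496500 N·mm; bending f_b = M/S = 363 N/mm.
f_max = √(f_v² + f_b²) = √(76.18² + 363²) = 370.9 N/mm.
r_n/Ω = (1/2.0) × 0.6 × 480 × (0.707 × 10) = 1018 N/mm → adequate.

f_max ≈ 371 N/mm; adequate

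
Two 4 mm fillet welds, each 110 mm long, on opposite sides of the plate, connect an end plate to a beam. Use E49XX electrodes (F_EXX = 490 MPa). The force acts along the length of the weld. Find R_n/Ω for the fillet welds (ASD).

Effective throat t_e = 0.707 × 4 = 2.828 mm.
Total length L = 220 mm; A_we = 2.828 × 220 = 622.2 mm².
F_nw = 0.6 F_EXX = 0.6 × 490 = 294 MPa.
R_n = 294 × 622.2 × 10⁻³ = 182.9 kN; R_n/Ω = 182.9/2.0 = 91.46 kN.

R_n/Ω ≈ 91.5 kN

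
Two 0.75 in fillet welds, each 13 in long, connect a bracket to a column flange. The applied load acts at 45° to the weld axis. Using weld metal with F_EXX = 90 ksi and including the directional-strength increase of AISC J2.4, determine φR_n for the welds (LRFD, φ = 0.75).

t_e = 0.707 × 0.75 = 0.5302 in; A_we = 0.5302 × 26 = 13.79 in².
Directional factor: 1.0 + 0.5 sin^1.5(45°) = 1.297.
F_nw = 0.6 × 90 × 1.297 = 70.05 ksi.
φR_n = 0.75 × 70.05 × 13.79 = 724.4 kips.

φR_n ≈ 724 kips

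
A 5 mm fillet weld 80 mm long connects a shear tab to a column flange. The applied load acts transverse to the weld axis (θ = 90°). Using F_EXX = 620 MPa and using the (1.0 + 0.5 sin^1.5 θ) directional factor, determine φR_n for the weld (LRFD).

t_e = 0.707 × 5 = 3.535 mm; A_we = 3.535 × 80 = 282.8 mm².
Directional factor: 1.0 + 0.5 sin^1.5(90°) = 1.5.
F_nw = 0.6 × 620 × 1.5 = 558 MPa.
φR_n = 0.75 × 558 × 282.8 × 10⁻³ = 118.4 kN.

φR_n ≈ 118 kN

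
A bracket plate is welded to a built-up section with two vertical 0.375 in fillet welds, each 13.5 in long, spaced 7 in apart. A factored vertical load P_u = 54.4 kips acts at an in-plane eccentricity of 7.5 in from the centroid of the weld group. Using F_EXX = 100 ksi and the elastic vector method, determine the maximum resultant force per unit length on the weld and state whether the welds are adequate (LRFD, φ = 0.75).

f_max ≈ 5.42 kip/in; adequate

Total weld length L_w = 27 in. Treat welds as unit-width lines.
Polar moment about centroid: J = 2[d³/12 + d(b/2)²] = 2[13.5³/12 + 13.5×3.5²] = 740.8 in³.
Direct shear f_v = P/L_w = 54.4 / 27 = 2.015 kip/in (vertical).
Torsion M = P·e = 54.4 × 7.5 = 408 kip·in.
Critical point at (x, y) = (3.5, 6.75) from centroid. f_tx = M·y/J = 3.718 kip/in; f_ty = M·x/J = 1.928 kip/in.
Resultant f_max = √[f_tx² + (f_v + f_ty)²] = √[3.718² + (2.015 + 1.928)²] = 5.419 kip/in.
Capacity per unit length: φr_n = 0.75 × 0.6 × 100 × (0.707 × 0.375) = 11.93 kip/in.
5.419 ≤ 11.93 → adequate.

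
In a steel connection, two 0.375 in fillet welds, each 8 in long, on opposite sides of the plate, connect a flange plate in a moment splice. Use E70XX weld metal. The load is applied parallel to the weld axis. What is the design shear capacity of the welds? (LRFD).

E70XX → F_EXX = 70 ksi.
Effective throat t_e = 0.707 × 0.375 = 0.2651 in.
Total length L = 16 in; A_we = 0.2651 × 16 = 4.242 in².
F_nw = 0.6 F_EXX = 0.6 × 70 = 42 ksi.
φR_n = 0.75 × 42 × 4.242 = 133.6 kip.

φR_n ≈ 134 kip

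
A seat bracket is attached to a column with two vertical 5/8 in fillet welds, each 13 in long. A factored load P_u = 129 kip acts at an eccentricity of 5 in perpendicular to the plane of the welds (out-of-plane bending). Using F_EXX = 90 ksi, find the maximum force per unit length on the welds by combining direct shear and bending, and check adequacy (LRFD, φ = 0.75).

L_w = 2 × 13 = 26 in; section modulus (unit throat) S = 2 × L²/6 = 56.33 in².
Direct shear f_v = P/L_w = 129/26 = 4.962 kip/in.
Moment M = P × e = 129 × 5 = 645 kip·in; bending f_b = M/S = 11.45 kip/in.
f_max = √(f_v² + f_b²) = √(4.962² + 11.45²) = 12.48 kip/in.
φr_n = 0.75 × 0.6 × 90 × (0.707 × 0.625) = 17.9 kip/in → adequate.

f_max ≈ 12.5 kip/in; adequate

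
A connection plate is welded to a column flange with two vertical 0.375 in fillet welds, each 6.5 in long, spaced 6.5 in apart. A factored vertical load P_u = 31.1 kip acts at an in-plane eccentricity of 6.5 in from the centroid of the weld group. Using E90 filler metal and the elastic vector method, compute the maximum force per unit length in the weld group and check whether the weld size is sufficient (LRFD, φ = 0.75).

f_max ≈ 6.97 kip/in; adequate

E90XX → F_EXX = 90 ksi.
Total weld length L_w = 13 in. Treat welds as unit-width lines.
Polar moment about centroid: J = 2[d³/12 + d(b/2)²] = 2[6.5³/12 + 6.5×3.25²] = 183.1 in³.
Direct shear f_v = P/L_w = 31.1 / 13 = 2.392 kip/in (vertical).
Torsion M = P·e = 31.1 × 6.5 = 202.15 kip·in.
Critical point at (x, y) = (3.25, 3.25) from centroid. f_tx = M·y/J = 3.588 kip/in; f_ty = M·x/J = 3.588 kip/in.
Resultant f_max = √[f_tx² + (f_v + f_ty)²] = √[3.588² + (2.392 + 3.588)²] = 6.975 kip/in.
Capacity per unit length: φr_n = 0.75 × 0.6 × 90 × (0.707 × 0.375) = 10.74 kip/in.
6.975 ≤ 10.74 → adequate.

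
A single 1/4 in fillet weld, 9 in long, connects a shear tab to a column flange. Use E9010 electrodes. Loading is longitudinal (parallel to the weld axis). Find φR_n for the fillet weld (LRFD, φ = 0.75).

E90XX → F_EXX = 90 ksi.
Effective throat t_e = 0.707 × 0.25 = 0.1767 in.
Total length L = 9 in; A_we = 0.1767 × 9 = 1.591 in².
F_nw = 0.6 F_EXX = 0.6 × 90 = 54 ksi.
φR_n = 0.75 × 54 × 1.591 = 64.43 kips.

φR_n ≈ 64.4 kips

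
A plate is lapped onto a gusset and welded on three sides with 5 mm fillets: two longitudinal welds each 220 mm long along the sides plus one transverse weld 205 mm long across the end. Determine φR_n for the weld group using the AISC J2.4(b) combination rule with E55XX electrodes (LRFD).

φR_n ≈ 596 kN

E55XX → F_EXX = 550 MPa.
t_e = 0.707 × 5 = 3.535 mm.
R_nwl = 0.6 × 550 × 3.535 × 440 × 10⁻³ = 513.3 kN (longitudinal, 2 welds).
R_nwt = 0.6 × 550 × 3.535 × 205 × 10⁻³ = 239.1 kN (transverse, base value).
(i) R_nwl + R_nwt = 752.4 kN; (ii) 0.85 R_nwl + 1.5 R_nwt = 795 kN.
R_n = max = 795 kN [governs: (ii)]; φR_n = 596.3 kN.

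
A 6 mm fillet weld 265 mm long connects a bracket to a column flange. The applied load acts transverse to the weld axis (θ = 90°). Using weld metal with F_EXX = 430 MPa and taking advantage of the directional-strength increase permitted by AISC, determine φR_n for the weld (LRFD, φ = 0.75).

φR_n ≈ 326 kN

t_e = 0.707 × 6 = 4.242 mm; A_we = 4.242 × 265 = 1124 mm².
Directional factor: 1.0 + 0.5 sin^1.5(90°) = 1.5.
F_nw = 0.6 × 430 × 1.5 = 387 MPa.
φR_n = 0.75 × 387 × 1124 × 10⁻³ = 326.3 kN.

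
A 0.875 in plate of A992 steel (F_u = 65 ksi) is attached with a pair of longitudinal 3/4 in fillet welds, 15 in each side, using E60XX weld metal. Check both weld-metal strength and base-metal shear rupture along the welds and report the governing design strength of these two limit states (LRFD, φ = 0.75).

φR_n ≈ 430 kips (weld metal governs)

E60XX → F_EXX = 60 ksi.
t_e = 0.707 × 0.75 = 0.5302 in; L = 30 in.
Weld metal: φR_n = 0.75 × 0.6 × 60 × 0.5302 × 30 = 429.5 kips.
Base metal (shear rupture): φR_n = 0.75 × 0.6 × 65 × 0.875 × 30 = 767.8 kips.
Governing: weld metal.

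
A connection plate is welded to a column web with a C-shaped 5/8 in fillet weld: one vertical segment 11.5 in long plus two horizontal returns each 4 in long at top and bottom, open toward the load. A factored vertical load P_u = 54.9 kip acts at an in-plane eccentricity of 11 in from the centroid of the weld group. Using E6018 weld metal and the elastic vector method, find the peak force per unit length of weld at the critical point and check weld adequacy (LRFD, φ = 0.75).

f_max ≈ 11.1 kip/in; adequate

E60XX → F_EXX = 60 ksi.
Total weld length L_w = 19.5 in. Treat welds as unit-width lines.
Centroid: x̄ = 2×4×2 / 19.5 = 0.8205 in from the vertical weld.
Polar moment about centroid: J = I_x + I_y = [11.5³/12 + 2×4×5.75²] + [11.5×0.8205² + 2(4³/12 + 4×1.179²)] = 420.8 in³.
Direct shear f_v = P/L_w = 54.9 / 19.5 = 2.815 kip/in (vertical).
Torsion M = P·e = 54.9 × 11 = 603.9 kip·in.
Critical point at (x, y) = (3.179, 5.75) from centroid. f_tx = M·y/J = 8.252 kip/in; f_ty = M·x/J = 4.563 kip/in.
Resultant f_max = √[f_tx² + (f_v + f_ty)²] = √[8.252² + (2.815 + 4.563)²] = 11.07 kip/in.
Capacity per unit length: φr_n = 0.75 × 0.6 × 60 × (0.707 × 0.625) = 11.93 kip/in.
11.07 ≤ 11.93 → adequate.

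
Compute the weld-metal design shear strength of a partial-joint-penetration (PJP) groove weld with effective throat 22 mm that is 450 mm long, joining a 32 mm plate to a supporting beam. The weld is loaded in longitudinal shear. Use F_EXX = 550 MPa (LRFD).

Effective throat (given) t_e = 22 mm.
A_we = 22 × 450 = 9900 mm².
F_nw = 0.6 F_EXX = 330 MPa.
φR_n = 0.75 × 330 × 9900 × 10⁻³ = 2450 kN.

φR_n ≈ 2450 kN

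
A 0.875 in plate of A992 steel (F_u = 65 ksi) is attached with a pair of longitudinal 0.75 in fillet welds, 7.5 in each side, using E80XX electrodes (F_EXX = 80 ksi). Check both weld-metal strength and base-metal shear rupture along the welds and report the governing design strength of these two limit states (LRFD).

φR_n ≈ 286 kips (weld metal governs)

t_e = 0.707 × 0.75 = 0.5302 in; L = 15 in.
Weld metal: φR_n = 0.75 × 0.6 × 80 × 0.5302 × 15 = 286.3 kips.
Base metal (shear rupture): φR_n = 0.75 × 0.6 × 65 × 0.875 × 15 = 383.9 kips.
Governing: weld metal.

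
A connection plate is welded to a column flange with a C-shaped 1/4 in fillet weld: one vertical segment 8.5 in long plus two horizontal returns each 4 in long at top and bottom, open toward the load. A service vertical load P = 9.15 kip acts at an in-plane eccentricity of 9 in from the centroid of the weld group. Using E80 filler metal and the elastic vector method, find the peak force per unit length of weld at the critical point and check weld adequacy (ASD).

f_max ≈ 2.3 kip/in; adequate

E80XX → F_EXX = 80 ksi.
Total weld length L_w = 16.5 in. Treat welds as unit-width lines.
Centroid: x̄ = 2×4×2 / 16.5 = 0.9697 in from the vertical weld.
Polar moment about centroid: J = I_x + I_y = [8.5³/12 + 2×4×4.25²] + [8.5×0.9697² + 2(4³/12 + 4×1.03²)] = 222.8 in³.
Direct shear f_v = P/L_w = 9.15 / 16.5 = 0.5545 kip/in (vertical).
Torsion M = P·e = 9.15 × 9 = 82.35 kip·in.
Critical point at (x, y) = (3.03, 4.25) from centroid. f_tx = M·y/J = 1.571 kip/in; f_ty = M·x/J = 1.12 kip/in.
Resultant f_max = √[f_tx² + (f_v + f_ty)²] = √[1.571² + (0.5545 + 1.12)²] = 2.296 kip/in.
Capacity per unit length: r_n/Ω = (1/2.0) × 0.6 × 80 × (0.707 × 0.25) = 4.242 kip/in.
2.296 ≤ 4.242 → adequate.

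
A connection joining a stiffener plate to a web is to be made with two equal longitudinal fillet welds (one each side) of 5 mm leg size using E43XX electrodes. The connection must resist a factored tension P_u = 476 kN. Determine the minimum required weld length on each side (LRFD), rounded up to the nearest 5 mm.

E43XX → F_EXX = 430 MPa.
Throat t_e = 0.707 × 5 = 3.535 mm.
φr_n = 0.75 × 0.6 × 430 × 3.535 × 10⁻³ = 0.684 kN/mm.
L_req = P_u / φr_n = 476 / 0.684 = 695.9 mm total.
Per side: 695.9 / 2 = 347.9 mm.
Round up → use L = 350 mm on each side.

L = 350 mm on each side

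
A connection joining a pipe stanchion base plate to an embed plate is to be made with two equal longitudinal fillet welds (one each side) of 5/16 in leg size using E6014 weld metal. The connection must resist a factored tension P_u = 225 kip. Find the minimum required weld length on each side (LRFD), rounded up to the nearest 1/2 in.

E60XX → F_EXX = 60 ksi.
Throat t_e = 0.707 × 0.3125 = 0.2209 in.
φr_n = 0.75 × 0.6 × 60 × 0.2209 = 5.965 kip/in.
L_req = P_u / φr_n = 225 / 5.965 = 37.72 in total.
Per side: 37.72 / 2 = 18.86 in.
Round up → use L = 19 in on each side.

L = 19 in on each side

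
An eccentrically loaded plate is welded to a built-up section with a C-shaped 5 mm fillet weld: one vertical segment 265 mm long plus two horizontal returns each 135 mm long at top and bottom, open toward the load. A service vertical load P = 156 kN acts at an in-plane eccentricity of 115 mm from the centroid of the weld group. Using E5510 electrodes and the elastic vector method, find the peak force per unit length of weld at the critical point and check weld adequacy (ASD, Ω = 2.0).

f_max ≈ 630 N/mm; NOT adequate

E55XX → F_EXX = 550 MPa.
Total weld length L_w = 535 mm. Treat welds as unit-width lines.
Centroid: x̄ = 2×135×67.5 / 535 = 34.07 mm from the vertical weld.
Polar moment about centroid: J = I_x + I_y = [265³/12 + 2×135×132.5²] + [265×34.07² + 2(135³/12 + 135×33.43²)] = 7310000 mm³.
Direct shear f_v = P/L_w = 156×10³ / 535 = 291.6 N/mm (vertical).
Torsion M = P·e = 156×10³ × 115 = 17940000 N·mm.
Critical point at (x, y) = (100.9, 132.5) from centroid. f_tx = M·y/J = 325.2 N/mm; f_ty = M·x/J = 247.7 N/mm.
Resultant f_max = √[f_tx² + (f_v + f_ty)²] = √[325.2² + (291.6 + 247.7)²] = 629.7 N/mm.
Capacity per unit length: r_n/Ω = (1/2.0) × 0.6 × 550 × (0.707 × 5) = 583.3 N/mm.
629.7 > 583.3 → NOT adequate.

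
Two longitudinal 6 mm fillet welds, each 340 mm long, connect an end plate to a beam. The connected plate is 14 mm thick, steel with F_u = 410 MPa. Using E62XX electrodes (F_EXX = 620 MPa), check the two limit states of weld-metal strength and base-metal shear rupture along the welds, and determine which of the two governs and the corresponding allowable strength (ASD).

R_n/Ω ≈ 537 kN (weld metal governs)

t_e = 0.707 × 6 = 4.242 mm; L = 680 mm.
Weld metal: R_n/Ω = (1/2.0) × 0.6 × 620 × 4.242 × 680 × 10⁻³ = 536.5 kN.
Base metal (shear rupture): R_n/Ω = (1/2.0) × 0.6 × 410 × 14 × 680 × 10⁻³ = 1171 kN.
Governing: weld metal.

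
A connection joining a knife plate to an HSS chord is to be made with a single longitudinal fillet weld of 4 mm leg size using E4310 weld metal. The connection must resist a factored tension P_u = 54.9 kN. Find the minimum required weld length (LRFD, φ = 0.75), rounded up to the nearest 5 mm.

L = 105 mm

E43XX → F_EXX = 430 MPa.
Throat t_e = 0.707 × 4 = 2.828 mm.
φr_n = 0.75 × 0.6 × 430 × 2.828 × 10⁻³ = 0.5472 kN/mm.
L_req = P_u / φr_n = 54.9 / 0.5472 = 100.3 mm total.
Round up → use L = 105 mm.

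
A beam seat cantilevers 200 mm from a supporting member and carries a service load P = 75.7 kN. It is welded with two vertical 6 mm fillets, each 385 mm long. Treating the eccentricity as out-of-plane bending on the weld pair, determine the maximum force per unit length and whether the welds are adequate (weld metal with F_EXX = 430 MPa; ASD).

f_max ≈ 322 N/mm; adequate

L_w = 2 × 385 = 770 mm; section modulus (unit throat) S = 2 × L²/6 = 49410 mm².
Direct shear f_v = P/L_w = 75.7×10³/770 = 98.31 N/mm.
Moment M = P × e = 75.7×10³ × 200 = 15140000 N·mm; bending f_b = M/S = 306.4 N/mm.
f_max = √(f_v² + f_b²) = √(98.31² + 306.4²) = 321.8 N/mm.
r_n/Ω = (1/2.0) × 0.6 × 430 × (0.707 × 6) = 547.2 N/mm → adequate.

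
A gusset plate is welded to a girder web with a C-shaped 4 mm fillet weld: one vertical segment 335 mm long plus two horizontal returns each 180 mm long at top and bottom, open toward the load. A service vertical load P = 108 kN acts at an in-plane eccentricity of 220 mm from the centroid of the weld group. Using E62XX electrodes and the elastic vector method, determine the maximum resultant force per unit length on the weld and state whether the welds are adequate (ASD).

f_max ≈ 440 N/mm; adequate

E62XX → F_EXX = 620 MPa.
Total weld length L_w = 695 mm. Treat welds as unit-width lines.
Centroid: x̄ = 2×180×90 / 695 = 46.62 mm from the vertical weld.
Polar moment about centroid: J = I_x + I_y = [335³/12 + 2×180×167.5²] + [335×46.62² + 2(180³/12 + 180×43.38²)] = 15610000 mm³.
Direct shear f_v = P/L_w = 108×10³ / 695 = 155.4 N/mm (vertical).
Torsion M = P·e = 108×10³ × 220 = 23760000 N·mm.
Critical point at (x, y) = (133.4, 167.5) from centroid. f_tx = M·y/J = 254.9 N/mm; f_ty = M·x/J = 203 N/mm.
Resultant f_max = √[f_tx² + (f_v + f_ty)²] = √[254.9² + (155.4 + 203)²] = 439.8 N/mm.
Capacity per unit length: r_n/Ω = (1/2.0) × 0.6 × 620 × (0.707 × 4) = 526 N/mm.
439.8 ≤ 526 → adequate.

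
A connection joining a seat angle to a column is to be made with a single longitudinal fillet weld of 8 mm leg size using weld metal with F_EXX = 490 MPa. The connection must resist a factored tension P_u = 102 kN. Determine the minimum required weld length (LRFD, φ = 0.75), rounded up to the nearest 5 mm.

Throat t_e = 0.707 × 8 = 5.656 mm.
φr_n = 0.75 × 0.6 × 490 × 5.656 × 10⁻³ = 1.247 kN/mm.
L_req = P_u / φr_n = 102 / 1.247 = 81.79 mm total.
Round up → use L = 85 mm.

L = 85 mm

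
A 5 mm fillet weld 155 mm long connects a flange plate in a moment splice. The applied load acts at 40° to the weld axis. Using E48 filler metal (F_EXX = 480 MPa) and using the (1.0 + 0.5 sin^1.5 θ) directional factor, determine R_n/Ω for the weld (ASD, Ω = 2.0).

t_e = 0.707 × 5 = 3.535 mm; A_we = 3.535 × 155 = 547.9 mm².
Directional factor: 1.0 + 0.5 sin^1.5(40°) = 1.258.
F_nw = 0.6 × 480 × 1.258 = 362.2 MPa.
R_n/Ω = (362.2 × 547.9) / 2.0 × 10⁻³ = 99.23 kN.

R_n/Ω ≈ 99.2 kN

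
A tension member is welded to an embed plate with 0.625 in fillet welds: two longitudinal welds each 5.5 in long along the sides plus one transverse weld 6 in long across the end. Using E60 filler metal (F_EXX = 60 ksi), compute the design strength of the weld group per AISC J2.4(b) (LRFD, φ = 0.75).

φR_n ≈ 219 kips

t_e = 0.707 × 0.625 = 0.4419 in.
R_nwl = 0.6 × 60 × 0.4419 × 11 = 175 kips (longitudinal, 2 welds).
R_nwt = 0.6 × 60 × 0.4419 × 6 = 95.44 kips (transverse, base value).
(i) R_nwl + R_nwt = 270.4 kips; (ii) 0.85 R_nwl + 1.5 R_nwt = 291.9 kips.
R_n = max = 291.9 kips [governs: (ii)]; φR_n = 218.9 kips.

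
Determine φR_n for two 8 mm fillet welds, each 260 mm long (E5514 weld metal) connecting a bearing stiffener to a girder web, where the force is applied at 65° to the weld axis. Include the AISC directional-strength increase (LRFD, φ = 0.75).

φR_n ≈ 1040 kN

E55XX → F_EXX = 550 MPa.
t_e = 0.707 × 8 = 5.656 mm; A_we = 5.656 × 520 = 2941 mm².
Directional factor: 1.0 + 0.5 sin^1.5(65°) = 1.431.
F_nw = 0.6 × 550 × 1.431 = 472.4 MPa.
φR_n = 0.75 × 472.4 × 2941 × 10⁻³ = 1042 kN.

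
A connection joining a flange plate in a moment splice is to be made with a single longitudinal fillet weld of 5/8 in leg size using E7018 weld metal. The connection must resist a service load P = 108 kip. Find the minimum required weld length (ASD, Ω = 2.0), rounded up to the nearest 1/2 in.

L = 12 in

E70XX → F_EXX = 70 ksi.
Throat t_e = 0.707 × 0.625 = 0.4419 in.
r_n/Ω = (0.6 × 70 × 0.4419) / 2.0 = 9.279 kip/in.
L_req = P / (r_n/Ω) = 108 / 9.279 = 11.64 in total.
Round up → use L = 12 in.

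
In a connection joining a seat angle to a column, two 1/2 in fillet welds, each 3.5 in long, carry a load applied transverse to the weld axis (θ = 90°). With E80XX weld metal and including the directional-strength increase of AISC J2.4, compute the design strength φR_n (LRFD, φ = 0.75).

φR_n ≈ 134 kip

E80XX → F_EXX = 80 ksi.
t_e = 0.707 × 0.5 = 0.3535 in; A_we = 0.3535 × 7 = 2.474 in².
Directional factor: 1.0 + 0.5 sin^1.5(90°) = 1.5.
F_nw = 0.6 × 80 × 1.5 = 72 ksi.
φR_n = 0.75 × 72 × 2.474 = 133.6 kip.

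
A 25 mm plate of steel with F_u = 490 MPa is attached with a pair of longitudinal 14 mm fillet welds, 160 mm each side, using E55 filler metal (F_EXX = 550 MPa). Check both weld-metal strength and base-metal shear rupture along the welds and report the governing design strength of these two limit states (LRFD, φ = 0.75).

t_e = 0.707 × 14 = 9.898 mm; L = 320 mm.
Weld metal: φR_n = 0.75 × 0.6 × 550 × 9.898 × 320 × 10⁻³ = 783.9 kN.
Base metal (shear rupture): φR_n = 0.75 × 0.6 × 490 × 25 × 320 × 10⁻³ = 1764 kN.
Governing: weld metal.

φR_n ≈ 784 kN (weld metal governs)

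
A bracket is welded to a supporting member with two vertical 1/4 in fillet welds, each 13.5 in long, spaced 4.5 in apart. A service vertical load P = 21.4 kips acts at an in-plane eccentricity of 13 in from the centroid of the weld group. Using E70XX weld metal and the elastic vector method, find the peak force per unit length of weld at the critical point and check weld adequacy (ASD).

E70XX → F_EXX = 70 ksi.
Total weld length L_w = 27 in. Treat welds as unit-width lines.
Polar moment about centroid: J = 2[d³/12 + d(b/2)²] = 2[13.5³/12 + 13.5×2.25²] = 546.8 in³.
Direct shear f_v = P/L_w = 21.4 / 27 = 0.7926 kip/in (vertical).
Torsion M = P·e = 21.4 × 13 = 278.2 kip·in.
Critical point at (x, y) = (2.25, 6.75) from centroid. f_tx = M·y/J = 3.435 kip/in; f_ty = M·x/J = 1.145 kip/in.
Resultant f_max = √[f_tx² + (f_v + f_ty)²] = √[3.435² + (0.7926 + 1.145)²] = 3.943 kip/in.
Capacity per unit length: r_n/Ω = (1/2.0) × 0.6 × 70 × (0.707 × 0.25) = 3.712 kip/in.
3.943 > 3.712 → NOT adequate.

f_max ≈ 3.94 kip/in; NOT adequate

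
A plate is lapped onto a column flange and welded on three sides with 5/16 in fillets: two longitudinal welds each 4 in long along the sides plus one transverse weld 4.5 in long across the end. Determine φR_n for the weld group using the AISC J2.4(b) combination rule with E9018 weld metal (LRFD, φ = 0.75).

φR_n ≈ 121 kip

E90XX → F_EXX = 90 ksi.
t_e = 0.707 × 0.3125 = 0.2209 in.
R_nwl = 0.6 × 90 × 0.2209 × 8 = 95.44 kip (longitudinal, 2 welds).
R_nwt = 0.6 × 90 × 0.2209 × 4.5 = 53.69 kip (transverse, base value).
(i) R_nwl + R_nwt = 149.1 kip; (ii) 0.85 R_nwl + 1.5 R_nwt = 161.7 kip.
R_n = max = 161.7 kip [governs: (ii)]; φR_n = 121.2 kip.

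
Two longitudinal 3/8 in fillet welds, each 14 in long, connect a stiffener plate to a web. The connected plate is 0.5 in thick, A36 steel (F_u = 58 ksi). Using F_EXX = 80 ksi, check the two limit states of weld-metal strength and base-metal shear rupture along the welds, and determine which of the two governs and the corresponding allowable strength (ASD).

R_n/Ω ≈ 178 kips (weld metal governs)

t_e = 0.707 × 0.375 = 0.2651 in; L = 28 in.
Weld metal: R_n/Ω = (1/2.0) × 0.6 × 80 × 0.2651 × 28 = 178.2 kips.
Base metal (shear rupture): R_n/Ω = (1/2.0) × 0.6 × 58 × 0.5 × 28 = 243.6 kips.
Governing: weld metal.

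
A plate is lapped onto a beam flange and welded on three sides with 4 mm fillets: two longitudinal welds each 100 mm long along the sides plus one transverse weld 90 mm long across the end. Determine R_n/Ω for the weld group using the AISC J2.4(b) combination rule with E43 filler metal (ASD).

R_n/Ω ≈ 111 kN

E43XX → F_EXX = 430 MPa.
t_e = 0.707 × 4 = 2.828 mm.
R_nwl = 0.6 × 430 × 2.828 × 200 × 10⁻³ = 145.9 kN (longitudinal, 2 welds).
R_nwt = 0.6 × 430 × 2.828 × 90 × 10⁻³ = 65.67 kN (transverse, base value).
(i) R_nwl + R_nwt = 211.6 kN; (ii) 0.85 R_nwl + 1.5 R_nwt = 222.5 kN.
R_n = max = 222.5 kN [governs: (ii)]; R_n/Ω = 111.3 kN.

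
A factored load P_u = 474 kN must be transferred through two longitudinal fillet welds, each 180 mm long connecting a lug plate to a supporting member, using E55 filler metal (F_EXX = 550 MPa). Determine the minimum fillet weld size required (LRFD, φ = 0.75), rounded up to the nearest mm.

w = 8 mm

Total weld length L = 360 mm.
Required throat t_e = P_u / (φ × 0.6 F_EXX × L) = 474 / (0.75 × 0.6 × 550 × 360 × 10⁻³) = 5.32 mm.
Required leg w = t_e / 0.707 = 7.525 mm → use 8 mm.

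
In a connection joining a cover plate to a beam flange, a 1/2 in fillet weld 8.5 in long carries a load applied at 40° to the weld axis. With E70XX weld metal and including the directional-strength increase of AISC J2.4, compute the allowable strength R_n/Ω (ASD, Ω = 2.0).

E70XX → F_EXX = 70 ksi.
t_e = 0.707 × 0.5 = 0.3535 in; A_we = 0.3535 × 8.5 = 3.005 in².
Directional factor: 1.0 + 0.5 sin^1.5(40°) = 1.258.
F_nw = 0.6 × 70 × 1.258 = 52.82 ksi.
R_n/Ω = (52.82 × 3.005) / 2.0 = 79.36 kips.

R_n/Ω ≈ 79.4 kips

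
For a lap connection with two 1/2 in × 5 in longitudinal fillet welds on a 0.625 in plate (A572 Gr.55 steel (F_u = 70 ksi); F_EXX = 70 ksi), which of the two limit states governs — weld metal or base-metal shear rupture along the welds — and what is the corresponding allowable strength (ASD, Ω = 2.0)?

R_n/Ω ≈ 74.2 kip (weld metal governs)

t_e = 0.707 × 0.5 = 0.3535 in; L = 10 in.
Weld metal: R_n/Ω = (1/2.0) × 0.6 × 70 × 0.3535 × 10 = 74.23 kip.
Base metal (shear rupture): R_n/Ω = (1/2.0) × 0.6 × 70 × 0.625 × 10 = 131.2 kip.
Governing: weld metal.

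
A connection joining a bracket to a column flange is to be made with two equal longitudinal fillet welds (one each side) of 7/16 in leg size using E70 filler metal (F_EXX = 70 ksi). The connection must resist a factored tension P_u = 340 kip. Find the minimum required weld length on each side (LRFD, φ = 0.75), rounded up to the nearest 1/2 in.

L = 17.5 in on each side

Throat t_e = 0.707 × 0.4375 = 0.3093 in.
φr_n = 0.75 × 0.6 × 70 × 0.3093 = 9.743 kip/in.
L_req = P_u / φr_n = 340 / 9.743 = 34.9 in total.
Per side: 34.9 / 2 = 17.45 in.
Round up → use L = 17.5 in on each side.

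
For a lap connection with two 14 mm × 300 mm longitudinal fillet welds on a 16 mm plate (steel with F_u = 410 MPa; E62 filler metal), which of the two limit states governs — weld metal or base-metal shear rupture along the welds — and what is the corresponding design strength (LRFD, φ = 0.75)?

E62XX → F_EXX = 620 MPa.
t_e = 0.707 × 14 = 9.898 mm; L = 600 mm.
Weld metal: φR_n = 0.75 × 0.6 × 620 × 9.898 × 600 × 10⁻³ = 1657 kN.
Base metal (shear rupture): φR_n = 0.75 × 0.6 × 410 × 16 × 600 × 10⁻³ = 1771 kN.
Governing: weld metal.

φR_n ≈ 1660 kN (weld metal governs)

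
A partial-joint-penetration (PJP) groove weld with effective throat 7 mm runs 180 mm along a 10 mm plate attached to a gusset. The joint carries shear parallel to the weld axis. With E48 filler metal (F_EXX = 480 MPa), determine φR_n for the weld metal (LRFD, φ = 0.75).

Effective throat (given) t_e = 7 mm.
A_we = 7 × 180 = 1260 mm².
F_nw = 0.6 F_EXX = 288 MPa.
φR_n = 0.75 × 288 × 1260 × 10⁻³ = 272.2 kN.

φR_n ≈ 272 kN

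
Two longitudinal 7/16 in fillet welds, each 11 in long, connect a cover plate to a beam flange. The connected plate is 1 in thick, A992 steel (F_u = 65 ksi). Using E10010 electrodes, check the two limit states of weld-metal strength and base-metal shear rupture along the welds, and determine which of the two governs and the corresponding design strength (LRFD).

E100XX → F_EXX = 100 ksi.
t_e = 0.707 × 0.4375 = 0.3093 in; L = 22 in.
Weld metal: φR_n = 0.75 × 0.6 × 100 × 0.3093 × 22 = 306.2 kip.
Base metal (shear rupture): φR_n = 0.75 × 0.6 × 65 × 1 × 22 = 643.5 kip.
Governing: weld metal.

φR_n ≈ 306 kip (weld metal governs)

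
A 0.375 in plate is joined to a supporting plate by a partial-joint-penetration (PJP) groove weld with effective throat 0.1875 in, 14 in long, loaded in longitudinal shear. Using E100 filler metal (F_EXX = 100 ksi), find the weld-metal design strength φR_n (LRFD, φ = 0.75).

Effective throat (given) t_e = 0.1875 in.
A_we = 0.1875 × 14 = 2.625 in².
F_nw = 0.6 F_EXX = 60 ksi.
φR_n = 0.75 × 60 × 2.625 = 118.1 kips.

φR_n ≈ 118 kips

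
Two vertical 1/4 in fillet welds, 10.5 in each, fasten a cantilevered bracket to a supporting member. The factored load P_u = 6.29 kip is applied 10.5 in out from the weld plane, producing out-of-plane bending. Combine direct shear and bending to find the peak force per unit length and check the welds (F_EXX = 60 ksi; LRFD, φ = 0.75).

L_w = 2 × 10.5 = 21 in; section modulus (unit throat) S = 2 × L²/6 = 36.75 in².
Direct shear f_v = P/L_w = 6.29/21 = 0.2995 kip/in.
Moment M = P × e = 6.29 × 10.5 = 66.045 kip·in; bending f_b = M/S = 1.797 kip/in.
f_max = √(f_v² + f_b²) = √(0.2995² + 1.797²) = 1.822 kip/in.
φr_n = 0.75 × 0.6 × 60 × (0.707 × 0.25) = 4.772 kip/in → adequate.

f_max ≈ 1.82 kip/in; adequate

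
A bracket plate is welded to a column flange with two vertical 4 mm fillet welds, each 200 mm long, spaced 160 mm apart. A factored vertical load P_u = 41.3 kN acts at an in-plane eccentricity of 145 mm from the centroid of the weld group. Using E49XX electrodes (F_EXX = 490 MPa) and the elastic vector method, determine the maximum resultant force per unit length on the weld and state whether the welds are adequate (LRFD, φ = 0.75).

Total weld length L_w = 400 mm. Treat welds as unit-width lines.
Polar moment about centroid: J = 2[d³/12 + d(b/2)²] = 2[200³/12 + 200×80²] = 3893000 mm³.
Direct shear f_v = P/L_w = 41.3×10³ / 400 = 103.2 N/mm (vertical).
Torsion M = P·e = 41.3×10³ × 145 = 5988500 N·mm.
Critical point at (x, y) = (80, 100) from centroid. f_tx = M·y/J = 153.8 N/mm; f_ty = M·x/J = 123.1 N/mm.
Resultant f_max = √[f_tx² + (f_v + f_ty)²] = √[153.8² + (103.2 + 123.1)²] = 273.6 N/mm.
Capacity per unit length: φr_n = 0.75 × 0.6 × 490 × (0.707 × 4) = 623.6 N/mm.
273.6 ≤ 623.6 → adequate.

f_max ≈ 274 N/mm; adequate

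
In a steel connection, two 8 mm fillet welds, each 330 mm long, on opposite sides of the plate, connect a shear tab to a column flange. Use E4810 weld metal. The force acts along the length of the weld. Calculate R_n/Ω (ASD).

R_n/Ω ≈ 538 kN

E48XX → F_EXX = 480 MPa.
Effective throat t_e = 0.707 × 8 = 5.656 mm.
Total length L = 660 mm; A_we = 5.656 × 660 = 3733 mm².
F_nw = 0.6 F_EXX = 0.6 × 480 = 288 MPa.
R_n = 288 × 3733 × 10⁻³ = 1075 kN; R_n/Ω = 1075/2.0 = 537.5 kN.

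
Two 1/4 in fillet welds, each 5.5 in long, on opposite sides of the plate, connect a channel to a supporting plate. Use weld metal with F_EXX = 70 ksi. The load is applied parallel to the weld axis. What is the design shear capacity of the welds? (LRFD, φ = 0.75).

φR_n ≈ 61.2 kip

Effective throat t_e = 0.707 × 0.25 = 0.1767 in.
Total length L = 11 in; A_we = 0.1767 × 11 = 1.944 in².
F_nw = 0.6 F_EXX = 0.6 × 70 = 42 ksi.
φR_n = 0.75 × 42 × 1.944 = 61.24 kip.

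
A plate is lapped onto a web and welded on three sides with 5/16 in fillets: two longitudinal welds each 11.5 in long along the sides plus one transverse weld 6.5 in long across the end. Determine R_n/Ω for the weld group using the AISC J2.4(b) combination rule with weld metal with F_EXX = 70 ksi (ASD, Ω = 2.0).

t_e = 0.707 × 0.3125 = 0.2209 in.
R_nwl = 0.6 × 70 × 0.2209 × 23 = 213.4 kips (longitudinal, 2 welds).
R_nwt = 0.6 × 70 × 0.2209 × 6.5 = 60.32 kips (transverse, base value).
(i) R_nwl + R_nwt = 273.7 kips; (ii) 0.85 R_nwl + 1.5 R_nwt = 271.9 kips.
R_n = max = 273.7 kips [governs: (i)]; R_n/Ω = 136.9 kips.

R_n/Ω ≈ 137 kips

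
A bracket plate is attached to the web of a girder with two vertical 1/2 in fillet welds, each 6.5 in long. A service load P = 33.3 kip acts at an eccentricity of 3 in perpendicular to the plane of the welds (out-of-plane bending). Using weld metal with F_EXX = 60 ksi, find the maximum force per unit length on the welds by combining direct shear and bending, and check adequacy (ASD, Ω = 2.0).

f_max ≈ 7.54 kip/in; NOT adequate

L_w = 2 × 6.5 = 13 in; section modulus (unit throat) S = 2 × L²/6 = 14.08 in².
Direct shear f_v = P/L_w = 33.3/13 = 2.562 kip/in.
Moment M = P × e = 33.3 × 3 = 99.9 kip·in; bending f_b = M/S = 7.093 kip/in.
f_max = √(f_v² + f_b²) = √(2.562² + 7.093²) = 7.542 kip/in.
r_n/Ω = (1/2.0) × 0.6 × 60 × (0.707 × 0.5) = 6.363 kip/in → NOT adequate.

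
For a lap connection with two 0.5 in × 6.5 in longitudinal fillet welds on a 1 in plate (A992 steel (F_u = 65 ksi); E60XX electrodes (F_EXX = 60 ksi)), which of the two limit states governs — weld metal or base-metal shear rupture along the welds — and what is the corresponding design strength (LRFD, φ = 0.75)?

φR_n ≈ 124 kips (weld metal governs)

t_e = 0.707 × 0.5 = 0.3535 in; L = 13 in.
Weld metal: φR_n = 0.75 × 0.6 × 60 × 0.3535 × 13 = 124.1 kips.
Base metal (shear rupture): φR_n = 0.75 × 0.6 × 65 × 1 × 13 = 380.2 kips.
Governing: weld metal.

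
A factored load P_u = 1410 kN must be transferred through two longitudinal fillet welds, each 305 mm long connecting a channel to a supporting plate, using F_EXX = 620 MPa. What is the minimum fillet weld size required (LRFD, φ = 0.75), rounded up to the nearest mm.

w = 12 mm

Total weld length L = 610 mm.
Required throat t_e = P_u / (φ × 0.6 F_EXX × L) = 1410 / (0.75 × 0.6 × 620 × 610 × 10⁻³) = 8.285 mm.
Required leg w = t_e / 0.707 = 11.72 mm → use 12 mm.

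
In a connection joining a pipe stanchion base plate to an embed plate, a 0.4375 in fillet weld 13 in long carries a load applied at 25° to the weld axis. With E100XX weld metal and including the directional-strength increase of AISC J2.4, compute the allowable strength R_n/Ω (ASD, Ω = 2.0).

R_n/Ω ≈ 137 kip

E100XX → F_EXX = 100 ksi.
t_e = 0.707 × 0.4375 = 0.3093 in; A_we = 0.3093 × 13 = 4.021 in².
Directional factor: 1.0 + 0.5 sin^1.5(25°) = 1.137.
F_nw = 0.6 × 100 × 1.137 = 68.24 ksi.
R_n/Ω = (68.24 × 4.021) / 2.0 = 137.2 kip.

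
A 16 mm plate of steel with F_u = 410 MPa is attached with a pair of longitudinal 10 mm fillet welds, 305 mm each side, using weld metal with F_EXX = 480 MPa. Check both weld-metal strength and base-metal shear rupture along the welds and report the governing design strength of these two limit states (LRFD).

φR_n ≈ 932 kN (weld metal governs)

t_e = 0.707 × 10 = 7.07 mm; L = 610 mm.
Weld metal: φR_n = 0.75 × 0.6 × 480 × 7.07 × 610 × 10⁻³ = 931.5 kN.
Base metal (shear rupture): φR_n = 0.75 × 0.6 × 410 × 16 × 610 × 10⁻³ = 1801 kN.
Governing: weld metal.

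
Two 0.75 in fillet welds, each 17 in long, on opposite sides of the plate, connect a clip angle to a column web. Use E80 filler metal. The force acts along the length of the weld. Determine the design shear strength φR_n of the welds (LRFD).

E80XX → F_EXX = 80 ksi.
Effective throat t_e = 0.707 × 0.75 = 0.5302 in.
Total length L = 34 in; A_we = 0.5302 × 34 = 18.03 in².
F_nw = 0.6 F_EXX = 0.6 × 80 = 48 ksi.
φR_n = 0.75 × 48 × 18.03 = 649 kips.

φR_n ≈ 649 kips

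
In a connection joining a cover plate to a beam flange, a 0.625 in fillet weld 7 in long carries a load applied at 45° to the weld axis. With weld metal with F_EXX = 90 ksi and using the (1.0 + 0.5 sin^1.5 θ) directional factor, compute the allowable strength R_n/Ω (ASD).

R_n/Ω ≈ 108 kip

t_e = 0.707 × 0.625 = 0.4419 in; A_we = 0.4419 × 7 = 3.093 in².
Directional factor: 1.0 + 0.5 sin^1.5(45°) = 1.297.
F_nw = 0.6 × 90 × 1.297 = 70.05 ksi.
R_n/Ω = (70.05 × 3.093) / 2.0 = 108.3 kip.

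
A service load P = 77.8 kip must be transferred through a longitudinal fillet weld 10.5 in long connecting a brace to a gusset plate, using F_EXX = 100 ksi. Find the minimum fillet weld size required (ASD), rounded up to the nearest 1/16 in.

w = 3/8 in

Total weld length L = 10.5 in.
Required throat t_e = P × Ω / (0.6 F_EXX × L) = 77.8 × 2.0 / (0.6 × 100 × 10.5) = 0.247 in.
Required leg w = t_e / 0.707 = 0.3493 in → use 3/8 in.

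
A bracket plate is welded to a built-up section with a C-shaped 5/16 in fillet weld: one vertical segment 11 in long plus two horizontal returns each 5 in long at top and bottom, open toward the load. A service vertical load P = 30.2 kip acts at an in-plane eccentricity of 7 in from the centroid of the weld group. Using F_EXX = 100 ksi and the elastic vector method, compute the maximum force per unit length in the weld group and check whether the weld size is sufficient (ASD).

Total weld length L_w = 21 in. Treat welds as unit-width lines.
Centroid: x̄ = 2×5×2.5 / 21 = 1.19 in from the vertical weld.
Polar moment about centroid: J = I_x + I_y = [11³/12 + 2×5×5.5²] + [11×1.19² + 2(5³/12 + 5×1.31²)] = 467 in³.
Direct shear f_v = P/L_w = 30.2 / 21 = 1.438 kip/in (vertical).
Torsion M = P·e = 30.2 × 7 = 211.4 kip·in.
Critical point at (x, y) = (3.81, 5.5) from centroid. f_tx = M·y/J = 2.49 kip/in; f_ty = M·x/J = 1.725 kip/in.
Resultant f_max = √[f_tx² + (f_v + f_ty)²] = √[2.49² + (1.438 + 1.725)²] = 4.025 kip/in.
Capacity per unit length: r_n/Ω = (1/2.0) × 0.6 × 100 × (0.707 × 0.3125) = 6.628 kip/in.
4.025 ≤ 6.628 → adequate.

f_max ≈ 4.03 kip/in; adequate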